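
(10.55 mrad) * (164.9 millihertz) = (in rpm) 0.01661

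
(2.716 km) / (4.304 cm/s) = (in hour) 17.53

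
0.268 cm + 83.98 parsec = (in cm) 2.591e+20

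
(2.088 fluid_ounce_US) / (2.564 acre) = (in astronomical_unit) 3.978e-20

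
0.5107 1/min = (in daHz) 0.0008512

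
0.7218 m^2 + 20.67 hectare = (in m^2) 2.067e+05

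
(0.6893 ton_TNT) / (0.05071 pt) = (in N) 1.612e+14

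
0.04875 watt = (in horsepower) 6.537e-05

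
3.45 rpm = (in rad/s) 0.3613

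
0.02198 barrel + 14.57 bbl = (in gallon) 612.9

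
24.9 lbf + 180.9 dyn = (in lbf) 24.9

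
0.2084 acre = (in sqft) 9078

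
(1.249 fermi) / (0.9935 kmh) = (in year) 1.435e-22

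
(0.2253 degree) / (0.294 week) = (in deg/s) 1.267e-06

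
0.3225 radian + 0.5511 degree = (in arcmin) 1142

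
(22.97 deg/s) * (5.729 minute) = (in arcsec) 2.842e+07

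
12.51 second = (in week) 2.068e-05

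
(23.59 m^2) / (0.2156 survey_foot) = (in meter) 359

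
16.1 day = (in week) 2.3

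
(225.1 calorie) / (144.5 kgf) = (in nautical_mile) 0.0003589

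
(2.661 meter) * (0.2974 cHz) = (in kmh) 0.02849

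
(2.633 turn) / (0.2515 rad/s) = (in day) 0.0007613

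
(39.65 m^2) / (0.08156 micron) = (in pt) 1.378e+12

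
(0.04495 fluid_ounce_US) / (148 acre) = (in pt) 6.291e-09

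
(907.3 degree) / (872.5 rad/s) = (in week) 3.001e-08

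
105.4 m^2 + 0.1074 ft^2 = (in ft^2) 1135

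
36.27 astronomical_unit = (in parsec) 0.0001758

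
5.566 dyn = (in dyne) 5.566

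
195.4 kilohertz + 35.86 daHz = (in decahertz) 1.958e+04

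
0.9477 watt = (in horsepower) 0.001271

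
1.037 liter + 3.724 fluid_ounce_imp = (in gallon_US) 0.3019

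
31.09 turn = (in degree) 1.119e+04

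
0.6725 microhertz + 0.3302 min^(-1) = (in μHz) 5504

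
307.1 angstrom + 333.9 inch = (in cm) 848.1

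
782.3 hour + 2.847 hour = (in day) 32.71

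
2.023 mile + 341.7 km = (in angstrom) 3.45e+15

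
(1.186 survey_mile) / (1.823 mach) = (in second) 3.075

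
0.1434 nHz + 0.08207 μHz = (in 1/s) 8.221e-08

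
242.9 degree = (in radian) 4.239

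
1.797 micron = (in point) 0.005094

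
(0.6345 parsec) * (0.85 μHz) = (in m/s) 1.664e+10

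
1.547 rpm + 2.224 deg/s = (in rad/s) 0.2008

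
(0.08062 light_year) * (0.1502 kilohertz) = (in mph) 2.563e+17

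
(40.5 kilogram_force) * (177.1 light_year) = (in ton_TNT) 1.59e+11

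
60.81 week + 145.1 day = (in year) 1.564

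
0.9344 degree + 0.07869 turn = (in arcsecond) 1.053e+05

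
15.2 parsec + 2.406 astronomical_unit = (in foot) 1.539e+18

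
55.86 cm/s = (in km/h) 2.011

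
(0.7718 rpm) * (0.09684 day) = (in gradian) 4.305e+04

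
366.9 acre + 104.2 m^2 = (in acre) 366.9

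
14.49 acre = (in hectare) 5.864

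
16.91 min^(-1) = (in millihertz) 281.8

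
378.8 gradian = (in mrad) 5950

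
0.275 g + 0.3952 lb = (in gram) 179.5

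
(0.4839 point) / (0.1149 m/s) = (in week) 2.457e-09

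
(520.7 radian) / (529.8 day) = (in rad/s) 1.138e-05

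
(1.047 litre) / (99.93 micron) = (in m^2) 10.48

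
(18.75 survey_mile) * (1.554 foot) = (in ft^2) 1.538e+05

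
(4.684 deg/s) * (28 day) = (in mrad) 1.978e+08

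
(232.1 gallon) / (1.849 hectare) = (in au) 3.176e-16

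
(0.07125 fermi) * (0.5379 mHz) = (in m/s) 3.833e-20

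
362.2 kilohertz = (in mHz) 3.622e+08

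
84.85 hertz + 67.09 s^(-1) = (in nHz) 1.519e+11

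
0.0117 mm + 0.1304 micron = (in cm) 0.001183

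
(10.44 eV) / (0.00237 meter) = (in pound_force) 1.587e-16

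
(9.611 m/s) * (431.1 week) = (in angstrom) 2.506e+19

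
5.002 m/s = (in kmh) 18.01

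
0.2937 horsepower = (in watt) 219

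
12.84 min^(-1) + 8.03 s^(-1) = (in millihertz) 8244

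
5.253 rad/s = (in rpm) 50.16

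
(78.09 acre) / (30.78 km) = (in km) 0.01027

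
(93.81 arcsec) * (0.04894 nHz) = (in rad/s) 2.226e-14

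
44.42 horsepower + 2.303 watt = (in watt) 3.313e+04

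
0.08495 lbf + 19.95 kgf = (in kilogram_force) 19.99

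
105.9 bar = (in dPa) 1.059e+08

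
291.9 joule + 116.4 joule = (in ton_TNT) 9.759e-08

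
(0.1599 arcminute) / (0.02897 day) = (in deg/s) 1.065e-06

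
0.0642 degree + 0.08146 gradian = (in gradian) 0.1528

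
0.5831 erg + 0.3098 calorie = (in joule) 1.296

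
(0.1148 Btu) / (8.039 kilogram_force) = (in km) 0.001536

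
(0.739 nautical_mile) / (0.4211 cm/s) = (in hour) 90.28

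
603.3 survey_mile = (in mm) 9.709e+08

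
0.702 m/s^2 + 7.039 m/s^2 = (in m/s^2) 7.741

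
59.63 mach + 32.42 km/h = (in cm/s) 2.031e+06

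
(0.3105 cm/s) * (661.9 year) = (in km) 6.481e+04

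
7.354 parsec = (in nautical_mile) 1.225e+14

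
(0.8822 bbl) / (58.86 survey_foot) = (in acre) 1.932e-06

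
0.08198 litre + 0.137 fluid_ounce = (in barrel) 0.0005411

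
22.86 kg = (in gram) 2.286e+04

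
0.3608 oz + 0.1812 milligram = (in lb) 0.02255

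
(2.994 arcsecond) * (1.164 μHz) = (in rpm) 1.613e-10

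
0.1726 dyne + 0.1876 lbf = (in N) 0.8345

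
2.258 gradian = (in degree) 2.032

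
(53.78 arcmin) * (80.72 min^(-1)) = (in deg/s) 1.206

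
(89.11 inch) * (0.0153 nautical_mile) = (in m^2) 64.13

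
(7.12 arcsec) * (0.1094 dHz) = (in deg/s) 2.164e-05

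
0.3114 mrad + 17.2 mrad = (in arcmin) 60.2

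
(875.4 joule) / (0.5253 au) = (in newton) 1.114e-08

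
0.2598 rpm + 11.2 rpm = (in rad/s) 1.2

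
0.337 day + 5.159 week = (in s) 3.149e+06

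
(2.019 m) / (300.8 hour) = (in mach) 5.476e-09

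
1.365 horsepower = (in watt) 1018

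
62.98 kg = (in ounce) 2222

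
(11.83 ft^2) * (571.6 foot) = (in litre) 1.915e+05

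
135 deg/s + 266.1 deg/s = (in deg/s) 401.1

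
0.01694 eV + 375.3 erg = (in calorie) 8.97e-06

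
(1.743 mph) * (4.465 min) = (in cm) 2.087e+04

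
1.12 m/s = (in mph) 2.505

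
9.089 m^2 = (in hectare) 0.0009089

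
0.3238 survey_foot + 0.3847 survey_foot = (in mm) 216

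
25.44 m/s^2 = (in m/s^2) 25.44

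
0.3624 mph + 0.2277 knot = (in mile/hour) 0.6244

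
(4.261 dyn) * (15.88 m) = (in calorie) 0.0001617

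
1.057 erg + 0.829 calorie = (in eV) 2.165e+19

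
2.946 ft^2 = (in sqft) 2.946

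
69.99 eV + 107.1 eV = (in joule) 2.837e-17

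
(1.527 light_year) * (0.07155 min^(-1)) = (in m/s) 1.723e+13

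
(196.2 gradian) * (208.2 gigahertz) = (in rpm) 6.127e+12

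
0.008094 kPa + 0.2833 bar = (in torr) 212.6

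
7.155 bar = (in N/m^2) 7.155e+05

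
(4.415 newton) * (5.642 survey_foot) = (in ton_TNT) 1.815e-09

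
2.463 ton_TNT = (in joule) 1.031e+10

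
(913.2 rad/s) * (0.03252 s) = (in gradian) 1891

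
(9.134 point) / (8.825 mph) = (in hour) 2.269e-07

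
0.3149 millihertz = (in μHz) 314.9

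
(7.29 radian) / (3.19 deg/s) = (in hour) 0.03637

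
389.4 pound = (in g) 1.766e+05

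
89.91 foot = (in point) 7.768e+04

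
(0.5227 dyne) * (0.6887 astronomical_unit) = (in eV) 3.361e+24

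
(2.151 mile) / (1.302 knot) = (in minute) 86.14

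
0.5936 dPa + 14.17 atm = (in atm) 14.17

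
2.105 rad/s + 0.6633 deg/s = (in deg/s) 121.3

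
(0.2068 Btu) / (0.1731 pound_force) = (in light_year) 2.995e-14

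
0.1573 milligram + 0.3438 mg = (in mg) 0.5011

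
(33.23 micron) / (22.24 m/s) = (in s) 1.494e-06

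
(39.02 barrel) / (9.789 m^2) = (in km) 0.0006337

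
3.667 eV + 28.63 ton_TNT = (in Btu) 1.135e+08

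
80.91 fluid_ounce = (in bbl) 0.01505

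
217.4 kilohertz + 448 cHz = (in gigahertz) 0.0002174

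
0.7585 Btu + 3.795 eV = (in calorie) 191.3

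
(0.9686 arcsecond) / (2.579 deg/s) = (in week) 1.725e-10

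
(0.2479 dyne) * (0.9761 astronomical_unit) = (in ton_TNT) 8.652e-05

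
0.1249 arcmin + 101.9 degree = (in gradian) 113.2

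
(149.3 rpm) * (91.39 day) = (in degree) 7.073e+09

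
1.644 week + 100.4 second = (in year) 0.03153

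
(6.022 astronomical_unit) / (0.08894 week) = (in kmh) 6.029e+07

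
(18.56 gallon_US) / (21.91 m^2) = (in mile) 1.993e-06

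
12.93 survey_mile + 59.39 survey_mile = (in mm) 1.164e+08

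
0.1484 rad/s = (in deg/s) 8.503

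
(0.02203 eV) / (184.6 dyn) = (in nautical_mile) 1.032e-21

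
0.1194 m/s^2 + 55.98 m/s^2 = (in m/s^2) 56.1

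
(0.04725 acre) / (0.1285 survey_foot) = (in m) 4882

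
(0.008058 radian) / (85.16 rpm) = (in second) 0.0009036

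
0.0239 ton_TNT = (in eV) 6.241e+26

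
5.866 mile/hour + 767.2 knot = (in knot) 772.3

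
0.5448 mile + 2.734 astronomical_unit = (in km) 4.09e+08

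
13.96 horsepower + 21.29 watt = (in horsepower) 13.99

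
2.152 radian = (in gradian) 137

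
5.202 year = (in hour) 4.557e+04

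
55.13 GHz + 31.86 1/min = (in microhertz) 5.513e+16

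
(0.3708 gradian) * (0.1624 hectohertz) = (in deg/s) 5.42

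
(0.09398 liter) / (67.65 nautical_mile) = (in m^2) 7.501e-10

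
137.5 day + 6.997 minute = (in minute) 1.98e+05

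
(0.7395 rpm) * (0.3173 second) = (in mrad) 24.57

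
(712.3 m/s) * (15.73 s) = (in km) 11.2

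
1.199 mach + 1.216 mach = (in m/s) 822.3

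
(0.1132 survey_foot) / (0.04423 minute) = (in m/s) 0.013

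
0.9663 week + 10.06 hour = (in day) 7.183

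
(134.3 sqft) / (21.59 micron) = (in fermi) 5.779e+20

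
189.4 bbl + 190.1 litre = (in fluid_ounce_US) 1.025e+06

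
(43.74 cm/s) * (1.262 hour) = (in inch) 7.824e+04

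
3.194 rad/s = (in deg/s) 183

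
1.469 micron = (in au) 9.82e-18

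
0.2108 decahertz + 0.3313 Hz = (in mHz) 2439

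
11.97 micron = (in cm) 0.001197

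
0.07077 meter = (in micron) 7.077e+04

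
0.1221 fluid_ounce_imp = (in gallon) 0.0009165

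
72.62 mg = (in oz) 0.002562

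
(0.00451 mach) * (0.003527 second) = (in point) 15.35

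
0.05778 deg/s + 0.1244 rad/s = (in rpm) 1.198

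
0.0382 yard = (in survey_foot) 0.1146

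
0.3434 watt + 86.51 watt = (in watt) 86.85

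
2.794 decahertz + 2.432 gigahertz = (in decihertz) 2.432e+10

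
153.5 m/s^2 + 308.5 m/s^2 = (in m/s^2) 462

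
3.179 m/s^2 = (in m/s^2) 3.179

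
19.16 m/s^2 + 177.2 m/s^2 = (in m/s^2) 196.4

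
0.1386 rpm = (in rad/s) 0.01451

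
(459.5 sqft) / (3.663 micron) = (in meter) 1.165e+07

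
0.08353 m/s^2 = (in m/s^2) 0.08353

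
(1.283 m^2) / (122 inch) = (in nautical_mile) 0.0002236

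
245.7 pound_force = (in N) 1093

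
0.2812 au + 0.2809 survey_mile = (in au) 0.2812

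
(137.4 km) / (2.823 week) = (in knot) 0.1564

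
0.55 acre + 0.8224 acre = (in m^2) 5554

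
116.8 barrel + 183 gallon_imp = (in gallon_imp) 4268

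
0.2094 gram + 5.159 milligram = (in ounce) 0.007568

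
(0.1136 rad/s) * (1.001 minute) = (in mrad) 6823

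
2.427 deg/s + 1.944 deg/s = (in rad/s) 0.07629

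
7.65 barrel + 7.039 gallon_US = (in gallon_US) 328.3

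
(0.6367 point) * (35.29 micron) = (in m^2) 7.927e-09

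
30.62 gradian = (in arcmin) 1653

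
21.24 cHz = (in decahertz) 0.02124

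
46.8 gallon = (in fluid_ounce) 5990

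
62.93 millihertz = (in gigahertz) 6.293e-11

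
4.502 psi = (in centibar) 31.04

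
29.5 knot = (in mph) 33.95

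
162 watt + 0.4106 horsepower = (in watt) 468.2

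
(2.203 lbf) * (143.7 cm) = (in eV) 8.789e+19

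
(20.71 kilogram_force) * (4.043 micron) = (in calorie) 0.0001963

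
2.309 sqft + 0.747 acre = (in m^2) 3023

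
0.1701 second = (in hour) 4.725e-05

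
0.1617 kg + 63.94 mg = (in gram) 161.8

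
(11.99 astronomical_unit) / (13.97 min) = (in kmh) 7.704e+09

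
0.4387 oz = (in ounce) 0.4387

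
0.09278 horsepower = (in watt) 69.19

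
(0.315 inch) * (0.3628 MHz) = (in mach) 8.525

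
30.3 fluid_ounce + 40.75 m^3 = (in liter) 4.075e+04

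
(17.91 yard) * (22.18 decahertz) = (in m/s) 3632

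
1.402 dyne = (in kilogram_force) 1.43e-06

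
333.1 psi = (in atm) 22.67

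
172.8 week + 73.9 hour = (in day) 1213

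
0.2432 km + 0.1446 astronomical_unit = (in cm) 2.163e+12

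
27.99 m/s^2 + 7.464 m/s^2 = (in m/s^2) 35.45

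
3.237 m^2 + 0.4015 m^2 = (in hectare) 0.0003638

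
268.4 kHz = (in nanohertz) 2.684e+14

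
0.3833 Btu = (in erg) 4.044e+09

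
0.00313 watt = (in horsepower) 4.197e-06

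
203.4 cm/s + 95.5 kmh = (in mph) 63.89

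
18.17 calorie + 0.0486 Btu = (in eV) 7.945e+20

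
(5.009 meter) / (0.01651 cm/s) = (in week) 0.05016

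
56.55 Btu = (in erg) 5.966e+11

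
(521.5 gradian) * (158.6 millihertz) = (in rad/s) 1.299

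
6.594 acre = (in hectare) 2.668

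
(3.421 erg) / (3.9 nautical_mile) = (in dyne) 4.736e-06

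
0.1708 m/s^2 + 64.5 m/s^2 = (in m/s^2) 64.67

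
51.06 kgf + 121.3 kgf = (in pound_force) 380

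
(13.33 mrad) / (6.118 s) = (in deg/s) 0.1248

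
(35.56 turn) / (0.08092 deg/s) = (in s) 1.582e+05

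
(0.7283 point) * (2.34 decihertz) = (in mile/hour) 0.0001345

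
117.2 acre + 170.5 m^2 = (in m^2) 4.745e+05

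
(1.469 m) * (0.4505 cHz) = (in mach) 1.944e-05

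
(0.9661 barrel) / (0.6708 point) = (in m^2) 649.1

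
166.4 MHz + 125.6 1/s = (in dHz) 1.664e+09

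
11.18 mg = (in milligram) 11.18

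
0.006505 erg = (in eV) 4.06e+09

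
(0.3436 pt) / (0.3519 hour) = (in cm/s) 9.568e-06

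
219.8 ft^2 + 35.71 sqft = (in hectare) 0.002374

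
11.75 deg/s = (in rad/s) 0.2051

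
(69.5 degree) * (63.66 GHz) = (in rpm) 7.374e+11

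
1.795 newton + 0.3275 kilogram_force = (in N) 5.007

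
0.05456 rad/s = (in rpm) 0.521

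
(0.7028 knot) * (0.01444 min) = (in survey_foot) 1.028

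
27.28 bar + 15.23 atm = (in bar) 42.71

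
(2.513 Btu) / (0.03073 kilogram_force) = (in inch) 3.464e+05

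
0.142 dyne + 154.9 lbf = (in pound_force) 154.9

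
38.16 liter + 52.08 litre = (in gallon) 23.84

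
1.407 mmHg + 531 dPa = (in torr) 1.805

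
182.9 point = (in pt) 182.9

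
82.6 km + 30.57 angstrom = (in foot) 2.71e+05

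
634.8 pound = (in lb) 634.8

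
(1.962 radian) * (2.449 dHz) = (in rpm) 4.588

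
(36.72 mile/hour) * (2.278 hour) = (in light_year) 1.423e-11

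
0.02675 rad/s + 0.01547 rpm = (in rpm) 0.2709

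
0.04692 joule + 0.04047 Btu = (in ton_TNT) 1.022e-08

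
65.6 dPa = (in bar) 6.56e-05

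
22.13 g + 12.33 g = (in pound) 0.07597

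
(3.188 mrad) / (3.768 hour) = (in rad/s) 2.35e-07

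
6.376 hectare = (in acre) 15.76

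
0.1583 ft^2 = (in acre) 3.634e-06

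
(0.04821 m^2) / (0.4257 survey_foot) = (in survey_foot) 1.219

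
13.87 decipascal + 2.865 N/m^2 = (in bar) 4.252e-05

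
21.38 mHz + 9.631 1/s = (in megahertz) 9.652e-06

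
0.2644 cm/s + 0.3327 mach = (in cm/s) 1.133e+04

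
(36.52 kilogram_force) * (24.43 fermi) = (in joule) 8.749e-12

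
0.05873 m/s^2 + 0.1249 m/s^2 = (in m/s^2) 0.1836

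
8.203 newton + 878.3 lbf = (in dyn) 3.915e+08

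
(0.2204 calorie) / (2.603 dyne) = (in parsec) 1.148e-12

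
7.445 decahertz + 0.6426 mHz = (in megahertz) 7.445e-05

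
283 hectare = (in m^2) 2.83e+06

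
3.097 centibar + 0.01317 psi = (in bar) 0.03188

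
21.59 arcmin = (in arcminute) 21.59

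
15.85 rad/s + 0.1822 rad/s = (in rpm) 153.1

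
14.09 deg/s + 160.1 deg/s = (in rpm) 29.03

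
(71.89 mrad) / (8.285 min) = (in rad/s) 0.0001446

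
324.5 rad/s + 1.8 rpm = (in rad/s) 324.7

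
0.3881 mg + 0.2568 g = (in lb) 0.000567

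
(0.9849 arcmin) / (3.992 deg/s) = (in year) 1.304e-10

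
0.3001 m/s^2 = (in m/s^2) 0.3001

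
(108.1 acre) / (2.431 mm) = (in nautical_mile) 9.717e+04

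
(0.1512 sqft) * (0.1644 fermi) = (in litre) 2.309e-15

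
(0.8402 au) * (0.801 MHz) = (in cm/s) 1.007e+19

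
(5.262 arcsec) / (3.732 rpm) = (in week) 1.079e-10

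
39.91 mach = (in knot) 2.642e+04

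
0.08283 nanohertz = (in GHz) 8.283e-20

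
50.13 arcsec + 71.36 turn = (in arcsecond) 9.248e+07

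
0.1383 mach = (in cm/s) 4709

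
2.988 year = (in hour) 2.617e+04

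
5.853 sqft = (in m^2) 0.5438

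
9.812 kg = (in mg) 9.812e+06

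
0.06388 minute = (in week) 6.337e-06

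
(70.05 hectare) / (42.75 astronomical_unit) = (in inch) 4.312e-06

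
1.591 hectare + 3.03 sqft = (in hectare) 1.591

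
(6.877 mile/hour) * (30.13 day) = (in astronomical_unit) 5.35e-05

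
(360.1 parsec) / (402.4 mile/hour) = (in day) 7.149e+11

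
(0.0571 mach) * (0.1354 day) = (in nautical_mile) 122.8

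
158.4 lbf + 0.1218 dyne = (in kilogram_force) 71.85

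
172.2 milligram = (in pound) 0.0003796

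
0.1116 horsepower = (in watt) 83.22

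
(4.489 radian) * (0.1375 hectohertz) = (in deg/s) 3537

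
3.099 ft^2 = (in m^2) 0.2879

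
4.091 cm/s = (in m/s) 0.04091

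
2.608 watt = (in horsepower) 0.003497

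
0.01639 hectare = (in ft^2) 1764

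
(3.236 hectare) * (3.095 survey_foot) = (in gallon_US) 8.064e+06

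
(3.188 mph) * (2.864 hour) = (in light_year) 1.553e-12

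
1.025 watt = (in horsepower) 0.001375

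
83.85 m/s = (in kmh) 301.9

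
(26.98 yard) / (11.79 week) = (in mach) 1.016e-08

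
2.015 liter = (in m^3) 0.002015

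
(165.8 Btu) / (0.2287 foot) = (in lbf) 5.641e+05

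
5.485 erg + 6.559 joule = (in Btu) 0.006217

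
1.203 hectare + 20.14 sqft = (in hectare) 1.203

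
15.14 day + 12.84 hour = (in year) 0.04295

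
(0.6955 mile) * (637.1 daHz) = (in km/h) 2.567e+07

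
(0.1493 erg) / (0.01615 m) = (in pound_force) 2.078e-07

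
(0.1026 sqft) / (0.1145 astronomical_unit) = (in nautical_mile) 3.005e-16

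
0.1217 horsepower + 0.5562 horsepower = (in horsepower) 0.6779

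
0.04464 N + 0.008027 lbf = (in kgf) 0.008193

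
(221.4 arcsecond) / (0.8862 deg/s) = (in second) 0.0694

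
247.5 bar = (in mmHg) 1.856e+05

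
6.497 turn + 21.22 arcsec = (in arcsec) 8.42e+06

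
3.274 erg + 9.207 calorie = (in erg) 3.852e+08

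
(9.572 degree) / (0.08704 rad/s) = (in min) 0.03199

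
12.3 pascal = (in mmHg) 0.09226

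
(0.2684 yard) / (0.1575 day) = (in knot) 3.506e-05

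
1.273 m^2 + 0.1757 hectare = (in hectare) 0.1758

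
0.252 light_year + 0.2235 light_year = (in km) 4.499e+12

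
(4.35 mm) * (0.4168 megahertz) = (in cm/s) 1.813e+05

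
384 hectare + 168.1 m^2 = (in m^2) 3.84e+06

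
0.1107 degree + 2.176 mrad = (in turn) 0.0006538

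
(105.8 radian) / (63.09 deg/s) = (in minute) 1.601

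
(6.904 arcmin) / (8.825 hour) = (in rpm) 6.036e-07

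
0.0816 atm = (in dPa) 8.268e+04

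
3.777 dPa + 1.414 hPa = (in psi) 0.02056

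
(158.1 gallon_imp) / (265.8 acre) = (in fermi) 6.682e+08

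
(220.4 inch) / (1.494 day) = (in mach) 1.274e-07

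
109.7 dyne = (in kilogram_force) 0.0001119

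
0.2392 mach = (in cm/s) 8145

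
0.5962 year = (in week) 31.09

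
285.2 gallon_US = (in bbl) 6.79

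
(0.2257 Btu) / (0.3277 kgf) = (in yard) 81.04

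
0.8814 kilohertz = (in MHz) 0.0008814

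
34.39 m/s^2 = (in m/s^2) 34.39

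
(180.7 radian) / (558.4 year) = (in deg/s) 5.879e-07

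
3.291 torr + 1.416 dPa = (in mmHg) 3.292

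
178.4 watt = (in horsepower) 0.2392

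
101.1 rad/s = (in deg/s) 5793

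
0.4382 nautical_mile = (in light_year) 8.578e-14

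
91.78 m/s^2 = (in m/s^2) 91.78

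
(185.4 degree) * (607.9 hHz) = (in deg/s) 1.127e+07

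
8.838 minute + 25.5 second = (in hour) 0.1544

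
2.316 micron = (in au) 1.548e-17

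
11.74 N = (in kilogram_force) 1.197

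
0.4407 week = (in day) 3.085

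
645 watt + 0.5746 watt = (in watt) 645.6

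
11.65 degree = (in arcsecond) 4.194e+04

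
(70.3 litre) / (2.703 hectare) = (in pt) 0.007372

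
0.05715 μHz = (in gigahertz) 5.715e-17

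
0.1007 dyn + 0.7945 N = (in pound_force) 0.1786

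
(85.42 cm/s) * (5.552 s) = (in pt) 1.344e+04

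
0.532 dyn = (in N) 5.32e-06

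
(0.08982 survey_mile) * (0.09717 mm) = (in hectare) 1.405e-06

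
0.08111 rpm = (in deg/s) 0.4867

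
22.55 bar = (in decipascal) 2.255e+07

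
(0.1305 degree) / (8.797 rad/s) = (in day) 2.997e-09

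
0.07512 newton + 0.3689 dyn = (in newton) 0.07512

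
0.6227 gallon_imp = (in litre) 2.831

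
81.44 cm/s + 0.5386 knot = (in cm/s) 109.1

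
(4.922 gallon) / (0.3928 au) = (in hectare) 3.171e-17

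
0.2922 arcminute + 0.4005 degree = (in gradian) 0.4504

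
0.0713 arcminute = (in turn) 3.301e-06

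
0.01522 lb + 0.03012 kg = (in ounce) 1.306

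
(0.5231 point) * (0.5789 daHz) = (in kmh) 0.003846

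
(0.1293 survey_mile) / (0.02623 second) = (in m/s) 7933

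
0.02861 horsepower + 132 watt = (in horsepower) 0.2056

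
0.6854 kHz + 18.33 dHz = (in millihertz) 6.872e+05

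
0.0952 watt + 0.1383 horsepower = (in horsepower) 0.1384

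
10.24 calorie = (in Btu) 0.04061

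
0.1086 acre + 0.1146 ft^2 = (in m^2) 439.5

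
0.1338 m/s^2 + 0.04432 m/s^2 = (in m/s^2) 0.1781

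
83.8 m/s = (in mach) 0.2461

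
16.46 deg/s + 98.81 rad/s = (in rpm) 946.3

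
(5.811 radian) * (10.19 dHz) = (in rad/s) 5.921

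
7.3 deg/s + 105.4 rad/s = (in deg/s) 6046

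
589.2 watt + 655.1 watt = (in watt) 1244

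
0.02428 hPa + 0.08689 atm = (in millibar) 88.07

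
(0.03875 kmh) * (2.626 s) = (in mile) 1.756e-05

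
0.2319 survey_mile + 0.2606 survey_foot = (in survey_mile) 0.2319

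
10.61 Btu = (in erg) 1.119e+11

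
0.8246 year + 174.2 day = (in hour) 1.14e+04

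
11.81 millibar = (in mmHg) 8.858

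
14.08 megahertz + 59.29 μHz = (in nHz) 1.408e+16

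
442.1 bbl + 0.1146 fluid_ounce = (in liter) 7.029e+04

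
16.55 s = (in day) 0.0001916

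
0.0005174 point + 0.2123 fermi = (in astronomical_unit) 1.22e-18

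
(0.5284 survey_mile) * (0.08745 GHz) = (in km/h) 2.677e+11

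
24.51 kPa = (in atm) 0.2419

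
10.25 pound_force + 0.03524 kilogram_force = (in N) 45.94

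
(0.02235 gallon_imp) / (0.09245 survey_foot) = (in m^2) 0.003606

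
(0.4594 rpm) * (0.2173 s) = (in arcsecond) 2156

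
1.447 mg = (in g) 0.001447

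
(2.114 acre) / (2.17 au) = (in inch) 1.038e-06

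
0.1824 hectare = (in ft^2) 1.963e+04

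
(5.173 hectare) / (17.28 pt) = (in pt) 2.405e+10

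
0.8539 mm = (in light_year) 9.026e-20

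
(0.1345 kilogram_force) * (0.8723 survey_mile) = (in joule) 1852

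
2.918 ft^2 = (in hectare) 2.711e-05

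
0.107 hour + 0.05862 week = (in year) 0.001136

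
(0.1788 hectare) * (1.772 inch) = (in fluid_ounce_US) 2.721e+06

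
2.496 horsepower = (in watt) 1861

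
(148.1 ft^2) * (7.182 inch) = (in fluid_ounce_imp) 8.834e+04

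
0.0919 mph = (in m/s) 0.04108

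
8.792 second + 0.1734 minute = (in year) 6.087e-07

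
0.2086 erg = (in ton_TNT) 4.986e-18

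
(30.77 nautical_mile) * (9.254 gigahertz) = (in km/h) 1.898e+15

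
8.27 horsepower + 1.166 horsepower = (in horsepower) 9.436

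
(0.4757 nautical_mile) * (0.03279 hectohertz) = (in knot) 5615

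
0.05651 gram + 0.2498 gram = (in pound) 0.0006753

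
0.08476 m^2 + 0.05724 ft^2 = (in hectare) 9.008e-06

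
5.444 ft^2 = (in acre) 0.000125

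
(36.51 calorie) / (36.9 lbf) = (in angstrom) 9.307e+09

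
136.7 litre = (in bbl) 0.8598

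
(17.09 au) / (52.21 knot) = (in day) 1.102e+06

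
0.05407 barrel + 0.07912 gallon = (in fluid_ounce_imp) 313.1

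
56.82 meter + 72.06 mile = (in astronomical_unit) 7.756e-07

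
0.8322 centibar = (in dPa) 8322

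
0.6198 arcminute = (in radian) 0.0001803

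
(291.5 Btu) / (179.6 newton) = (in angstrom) 1.712e+13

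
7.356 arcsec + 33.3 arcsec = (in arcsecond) 40.66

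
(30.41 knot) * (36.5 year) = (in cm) 1.801e+12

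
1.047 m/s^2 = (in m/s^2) 1.047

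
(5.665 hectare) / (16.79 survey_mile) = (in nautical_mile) 0.001132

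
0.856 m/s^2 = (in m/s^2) 0.856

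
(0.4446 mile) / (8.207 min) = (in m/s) 1.453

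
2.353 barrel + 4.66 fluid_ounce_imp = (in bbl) 2.354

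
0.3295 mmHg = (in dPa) 439.3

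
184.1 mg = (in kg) 0.0001841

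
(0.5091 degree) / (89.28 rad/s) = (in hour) 2.765e-08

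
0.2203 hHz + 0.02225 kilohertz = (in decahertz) 4.428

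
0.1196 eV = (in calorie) 4.58e-21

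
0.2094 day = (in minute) 301.5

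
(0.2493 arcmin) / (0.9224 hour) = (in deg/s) 1.251e-06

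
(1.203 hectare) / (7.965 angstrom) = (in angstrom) 1.51e+23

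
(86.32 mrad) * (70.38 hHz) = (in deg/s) 3.481e+04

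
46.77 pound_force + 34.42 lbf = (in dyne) 3.612e+07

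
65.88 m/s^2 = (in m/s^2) 65.88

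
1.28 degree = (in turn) 0.003556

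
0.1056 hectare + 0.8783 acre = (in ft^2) 4.963e+04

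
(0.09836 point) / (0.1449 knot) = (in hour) 1.293e-07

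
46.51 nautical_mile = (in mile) 53.52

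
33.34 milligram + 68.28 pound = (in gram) 3.097e+04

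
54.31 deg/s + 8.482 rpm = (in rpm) 17.53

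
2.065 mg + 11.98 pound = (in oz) 191.7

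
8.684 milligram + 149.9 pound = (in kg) 67.99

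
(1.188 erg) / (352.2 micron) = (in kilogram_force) 3.44e-05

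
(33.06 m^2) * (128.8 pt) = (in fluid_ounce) 5.079e+04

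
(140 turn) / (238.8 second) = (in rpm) 35.18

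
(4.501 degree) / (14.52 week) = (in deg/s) 5.125e-07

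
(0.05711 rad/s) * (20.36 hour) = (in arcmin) 1.439e+07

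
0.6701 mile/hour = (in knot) 0.5823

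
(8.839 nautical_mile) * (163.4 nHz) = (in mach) 7.856e-06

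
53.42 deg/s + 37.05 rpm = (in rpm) 45.95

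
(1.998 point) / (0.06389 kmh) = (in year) 1.259e-09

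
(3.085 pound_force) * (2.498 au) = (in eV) 3.201e+31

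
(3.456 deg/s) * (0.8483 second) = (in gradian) 3.257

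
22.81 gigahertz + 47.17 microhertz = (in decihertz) 2.281e+11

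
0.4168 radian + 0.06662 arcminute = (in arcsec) 8.598e+04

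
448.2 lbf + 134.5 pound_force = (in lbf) 582.7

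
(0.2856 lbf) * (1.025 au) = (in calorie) 4.656e+10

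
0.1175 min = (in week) 1.166e-05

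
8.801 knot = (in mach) 0.0133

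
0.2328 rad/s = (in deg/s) 13.34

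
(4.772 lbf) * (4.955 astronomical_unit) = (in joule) 1.573e+13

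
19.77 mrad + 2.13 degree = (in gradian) 3.625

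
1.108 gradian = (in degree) 0.9972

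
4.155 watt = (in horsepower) 0.005572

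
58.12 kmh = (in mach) 0.04741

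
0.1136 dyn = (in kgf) 1.158e-07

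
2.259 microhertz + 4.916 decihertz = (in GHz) 4.916e-10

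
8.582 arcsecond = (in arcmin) 0.143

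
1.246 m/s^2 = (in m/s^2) 1.246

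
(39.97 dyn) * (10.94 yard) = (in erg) 3.998e+04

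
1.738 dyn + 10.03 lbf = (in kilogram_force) 4.55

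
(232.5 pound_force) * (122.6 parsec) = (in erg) 3.912e+28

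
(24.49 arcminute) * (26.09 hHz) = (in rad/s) 18.59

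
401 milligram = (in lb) 0.0008841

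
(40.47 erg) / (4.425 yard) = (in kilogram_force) 1.02e-07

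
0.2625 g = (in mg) 262.5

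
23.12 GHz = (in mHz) 2.312e+13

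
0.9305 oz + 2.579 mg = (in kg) 0.02638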